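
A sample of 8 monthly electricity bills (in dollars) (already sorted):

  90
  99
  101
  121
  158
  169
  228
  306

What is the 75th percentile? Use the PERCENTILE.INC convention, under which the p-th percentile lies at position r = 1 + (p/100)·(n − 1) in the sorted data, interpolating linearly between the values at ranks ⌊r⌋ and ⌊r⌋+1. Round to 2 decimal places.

183.75

n = 8.
r = 1 + (75/100)·(8 − 1) = 1 + 5.25 = 6.25.
Rank 6 is 169 and rank 7 is 228.
Interpolate: 169 + 0.25·(228 − 169) = 169 + 0.25·59 = 183.75.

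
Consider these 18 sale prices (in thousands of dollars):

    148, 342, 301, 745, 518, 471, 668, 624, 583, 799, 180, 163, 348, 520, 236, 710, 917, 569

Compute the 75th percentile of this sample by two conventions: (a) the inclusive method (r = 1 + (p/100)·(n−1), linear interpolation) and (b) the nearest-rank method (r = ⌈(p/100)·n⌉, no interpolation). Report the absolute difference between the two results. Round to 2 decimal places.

Sorted: 148, 163, 180, 236, 301, 342, 348, 471, 518, 520, 569, 583, 624, 668, 710, 745, 799, 917.
n = 18.
(a) r = 13.75; between ranks 13 (624) and 14 (668): 657.
(b) the nearest-rank method: rank 14 → 668.
|657 − 668| = 11.

11.00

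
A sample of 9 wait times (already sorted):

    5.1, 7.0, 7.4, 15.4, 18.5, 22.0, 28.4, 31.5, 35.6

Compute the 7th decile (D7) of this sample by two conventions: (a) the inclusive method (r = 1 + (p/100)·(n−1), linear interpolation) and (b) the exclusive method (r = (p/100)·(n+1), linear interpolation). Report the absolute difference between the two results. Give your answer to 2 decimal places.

2.56

n = 9.
(a) r = 6.6; between ranks 6 (22.0) and 7 (28.4): 25.84.
(b) r = 7 → value at rank 7 = 28.4.
|25.84 − 28.4| = 2.56.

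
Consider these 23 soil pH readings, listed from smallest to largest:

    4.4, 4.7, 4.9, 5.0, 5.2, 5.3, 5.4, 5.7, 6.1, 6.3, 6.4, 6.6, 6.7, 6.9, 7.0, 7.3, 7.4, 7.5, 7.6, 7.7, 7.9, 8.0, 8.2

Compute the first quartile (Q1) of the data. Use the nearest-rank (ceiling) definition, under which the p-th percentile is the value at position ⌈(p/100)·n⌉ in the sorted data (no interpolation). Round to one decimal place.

n = 23.
Position = ⌈25/100 · 23⌉ = ⌈5.75⌉ = 6.
The value at rank 6 is 5.3.

5.3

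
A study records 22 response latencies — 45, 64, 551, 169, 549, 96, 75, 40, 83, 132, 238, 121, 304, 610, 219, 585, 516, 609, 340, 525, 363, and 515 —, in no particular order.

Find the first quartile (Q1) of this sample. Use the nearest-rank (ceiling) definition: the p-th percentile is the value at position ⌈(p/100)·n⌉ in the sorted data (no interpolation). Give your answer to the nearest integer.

Sorted: 40, 45, 64, 75, 83, 96, 121, 132, 169, 219, 238, 304, 340, 363, 515, 516, 525, 549, 551, 585, 609, 610.
n = 22.
Position = ⌈25/100 · 22⌉ = ⌈5.5⌉ = 6.
The value at rank 6 is 96.

96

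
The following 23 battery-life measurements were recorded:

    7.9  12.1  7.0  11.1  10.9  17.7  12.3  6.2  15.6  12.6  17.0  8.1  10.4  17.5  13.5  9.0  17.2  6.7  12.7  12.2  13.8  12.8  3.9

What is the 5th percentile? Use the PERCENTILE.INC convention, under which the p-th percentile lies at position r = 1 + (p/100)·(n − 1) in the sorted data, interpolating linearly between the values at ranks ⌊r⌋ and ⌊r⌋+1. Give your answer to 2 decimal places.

Sorted: 3.9, 6.2, 6.7, 7.0, 7.9, 8.1, 9.0, 10.4, 10.9, 11.1, 12.1, 12.2, 12.3, 12.6, 12.7, 12.8, 13.5, 13.8, 15.6, 17.0, 17.2, 17.5, 17.7.
n = 23.
r = 1 + (5/100)·(23 − 1) = 1 + 1.1 = 2.1.
Rank 2 is 6.2 and rank 3 is 6.7.
Interpolate: 6.2 + 0.1·(6.7 − 6.2) = 6.2 + 0.1·0.5 = 6.25.

6.25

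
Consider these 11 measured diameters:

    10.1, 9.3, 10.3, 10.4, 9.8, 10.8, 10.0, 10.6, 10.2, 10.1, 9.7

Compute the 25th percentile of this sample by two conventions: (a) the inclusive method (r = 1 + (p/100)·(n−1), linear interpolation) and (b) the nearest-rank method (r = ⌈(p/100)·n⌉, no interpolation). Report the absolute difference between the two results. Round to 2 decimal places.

0.10

Sorted: 9.3, 9.7, 9.8, 10.0, 10.1, 10.1, 10.2, 10.3, 10.4, 10.6, 10.8.
n = 11.
(a) r = 3.5; between ranks 3 (9.8) and 4 (10.0): 9.9.
(b) the nearest-rank method: rank 3 → 9.8.
|9.9 − 9.8| = 0.1.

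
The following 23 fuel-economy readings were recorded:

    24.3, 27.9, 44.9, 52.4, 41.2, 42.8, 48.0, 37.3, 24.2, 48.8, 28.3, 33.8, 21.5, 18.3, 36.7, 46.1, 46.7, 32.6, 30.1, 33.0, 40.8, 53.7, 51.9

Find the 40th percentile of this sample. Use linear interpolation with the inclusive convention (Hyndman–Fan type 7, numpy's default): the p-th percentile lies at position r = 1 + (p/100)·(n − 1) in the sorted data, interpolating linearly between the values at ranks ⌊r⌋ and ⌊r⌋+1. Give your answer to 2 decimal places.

Sorted: 18.3, 21.5, 24.2, 24.3, 27.9, 28.3, 30.1, 32.6, 33.0, 33.8, 36.7, 37.3, 40.8, 41.2, 42.8, 44.9, 46.1, 46.7, 48.0, 48.8, 51.9, 52.4, 53.7.
n = 23.
r = 1 + (40/100)·(23 − 1) = 1 + 8.8 = 9.8.
Rank 9 is 33.0 and rank 10 is 33.8.
Interpolate: 33.0 + 0.8·(33.8 − 33.0) = 33.0 + 0.8·0.8 = 33.64.

33.64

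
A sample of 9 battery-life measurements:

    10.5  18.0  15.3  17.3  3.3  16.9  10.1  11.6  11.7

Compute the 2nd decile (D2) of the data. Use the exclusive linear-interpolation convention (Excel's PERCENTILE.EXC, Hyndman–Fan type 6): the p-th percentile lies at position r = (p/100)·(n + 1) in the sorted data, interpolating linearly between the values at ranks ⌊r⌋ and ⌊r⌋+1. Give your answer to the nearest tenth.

10.1

Sorted: 3.3, 10.1, 10.5, 11.6, 11.7, 15.3, 16.9, 17.3, 18.0.
n = 9.
r = (20/100)·(9 + 1) = 2.
r is an integer, so P20 is the value at rank 2: 10.1.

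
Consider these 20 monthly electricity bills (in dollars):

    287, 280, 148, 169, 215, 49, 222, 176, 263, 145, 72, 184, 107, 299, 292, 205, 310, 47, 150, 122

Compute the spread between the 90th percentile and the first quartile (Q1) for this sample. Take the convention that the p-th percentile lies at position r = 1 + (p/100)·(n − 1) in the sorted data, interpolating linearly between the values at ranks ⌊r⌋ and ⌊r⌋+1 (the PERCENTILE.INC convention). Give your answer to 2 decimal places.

Sorted: 47, 49, 72, 107, 122, 145, 148, 150, 169, 176, 184, 205, 215, 222, 263, 280, 287, 292, 299, 310.
n = 20.
P25: r = 5.75; ranks 5–6 are 122, 145; interpolating gives 139.25.
P90: r = 18.1; ranks 18–19 are 292, 299; interpolating gives 292.7.
Difference: 292.7 − 139.25 = 153.45.

153.45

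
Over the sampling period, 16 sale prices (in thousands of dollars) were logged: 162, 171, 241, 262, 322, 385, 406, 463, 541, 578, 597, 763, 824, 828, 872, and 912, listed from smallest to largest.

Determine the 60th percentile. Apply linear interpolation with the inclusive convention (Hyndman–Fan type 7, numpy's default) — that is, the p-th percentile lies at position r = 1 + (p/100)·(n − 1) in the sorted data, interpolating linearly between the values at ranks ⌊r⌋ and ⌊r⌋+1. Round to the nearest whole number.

n = 16.
r = 1 + (60/100)·(16 − 1) = 1 + 9 = 10.
r is an integer, so P60 is the value at rank 10: 578.

578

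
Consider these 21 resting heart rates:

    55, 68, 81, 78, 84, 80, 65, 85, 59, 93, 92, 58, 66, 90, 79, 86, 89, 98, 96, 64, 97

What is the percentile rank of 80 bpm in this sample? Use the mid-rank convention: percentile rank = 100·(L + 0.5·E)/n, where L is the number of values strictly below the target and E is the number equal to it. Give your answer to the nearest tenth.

Sorted: 55, 58, 59, 64, 65, 66, 68, 78, 79, 80, 81, 84, 85, 86, 89, 90, 92, 93, 96, 97, 98.
Count below 80: L = 9; count equal: E = 1; n = 21.
Percentile rank = 100·(9 + 0.5·1)/21 = 100·9.5/21 = 45.24.

45.2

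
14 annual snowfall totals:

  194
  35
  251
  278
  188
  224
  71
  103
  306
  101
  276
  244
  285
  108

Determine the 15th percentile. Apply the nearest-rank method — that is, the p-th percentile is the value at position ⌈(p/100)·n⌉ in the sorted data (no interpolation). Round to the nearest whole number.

101

Sorted: 35, 71, 101, 103, 108, 188, 194, 224, 244, 251, 276, 278, 285, 306.
n = 14.
Position = ⌈15/100 · 14⌉ = ⌈2.1⌉ = 3.
The value at rank 3 is 101.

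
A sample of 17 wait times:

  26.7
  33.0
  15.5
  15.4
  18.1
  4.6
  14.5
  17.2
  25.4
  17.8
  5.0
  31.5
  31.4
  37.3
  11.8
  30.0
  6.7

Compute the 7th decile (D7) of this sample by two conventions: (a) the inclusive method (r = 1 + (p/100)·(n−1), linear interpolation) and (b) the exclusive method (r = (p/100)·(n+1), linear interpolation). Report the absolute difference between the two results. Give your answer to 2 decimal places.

Sorted: 4.6, 5.0, 6.7, 11.8, 14.5, 15.4, 15.5, 17.2, 17.8, 18.1, 25.4, 26.7, 30.0, 31.4, 31.5, 33.0, 37.3.
n = 17.
(a) r = 12.2; between ranks 12 (26.7) and 13 (30.0): 27.36.
(b) r = 12.6; between ranks 12 (26.7) and 13 (30.0): 28.68.
|27.36 − 28.68| = 1.32.

1.32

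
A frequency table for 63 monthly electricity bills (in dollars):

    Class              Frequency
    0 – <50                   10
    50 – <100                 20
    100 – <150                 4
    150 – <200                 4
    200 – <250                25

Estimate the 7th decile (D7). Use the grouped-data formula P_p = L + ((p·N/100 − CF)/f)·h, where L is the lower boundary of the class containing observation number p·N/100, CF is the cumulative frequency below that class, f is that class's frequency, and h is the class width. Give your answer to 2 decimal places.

N = 63; target position k = 70/100 · 63 = 44.1.
Cumulative frequencies: 10, 30, 34, 38, 63.
Observation 44.1 falls in the class 200 – <250.
L = 200, CF = 38, f = 25, h = 50.
P70 = 200 + ((44.1 − 38)/25)·50 = 200 + 12.2 = 212.2.

212.20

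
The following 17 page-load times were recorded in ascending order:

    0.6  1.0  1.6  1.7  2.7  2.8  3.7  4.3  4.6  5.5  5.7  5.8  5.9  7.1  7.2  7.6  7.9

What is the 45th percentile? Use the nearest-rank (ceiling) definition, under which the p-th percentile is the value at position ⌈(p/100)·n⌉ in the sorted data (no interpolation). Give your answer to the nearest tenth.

4.3

n = 17.
Position = ⌈45/100 · 17⌉ = ⌈7.65⌉ = 8.
The value at rank 8 is 4.3.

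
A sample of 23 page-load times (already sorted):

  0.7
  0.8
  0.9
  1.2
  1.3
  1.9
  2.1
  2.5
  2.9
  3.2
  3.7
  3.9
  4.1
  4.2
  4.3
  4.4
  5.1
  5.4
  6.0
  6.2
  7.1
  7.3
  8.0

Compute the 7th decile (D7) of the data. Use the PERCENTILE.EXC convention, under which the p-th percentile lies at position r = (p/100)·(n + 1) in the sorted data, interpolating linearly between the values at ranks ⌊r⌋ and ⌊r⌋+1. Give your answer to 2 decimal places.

4.96

n = 23.
r = (70/100)·(23 + 1) = 16.8.
Rank 16 is 4.4 and rank 17 is 5.1.
Interpolate: 4.4 + 0.8·(5.1 − 4.4) = 4.4 + 0.8·0.7 = 4.96.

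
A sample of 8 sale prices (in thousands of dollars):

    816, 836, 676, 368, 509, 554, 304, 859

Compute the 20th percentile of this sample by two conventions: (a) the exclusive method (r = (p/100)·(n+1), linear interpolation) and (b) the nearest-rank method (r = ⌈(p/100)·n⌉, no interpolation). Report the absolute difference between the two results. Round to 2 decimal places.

12.80

Sorted: 304, 368, 509, 554, 676, 816, 836, 859.
n = 8.
(a) r = 1.8; between ranks 1 (304) and 2 (368): 355.2.
(b) the nearest-rank method: rank 2 → 368.
|355.2 − 368| = 12.8.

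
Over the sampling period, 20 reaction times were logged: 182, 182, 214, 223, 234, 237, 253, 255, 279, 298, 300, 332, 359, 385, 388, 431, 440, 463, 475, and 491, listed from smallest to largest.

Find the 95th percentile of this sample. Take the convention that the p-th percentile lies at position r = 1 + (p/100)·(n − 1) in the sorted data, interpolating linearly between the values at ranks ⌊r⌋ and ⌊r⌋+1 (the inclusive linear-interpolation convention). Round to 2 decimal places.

n = 20.
r = 1 + (95/100)·(20 − 1) = 1 + 18.05 = 19.05.
Rank 19 is 475 and rank 20 is 491.
Interpolate: 475 + 0.05·(491 − 475) = 475 + 0.05·16 = 475.8.

475.80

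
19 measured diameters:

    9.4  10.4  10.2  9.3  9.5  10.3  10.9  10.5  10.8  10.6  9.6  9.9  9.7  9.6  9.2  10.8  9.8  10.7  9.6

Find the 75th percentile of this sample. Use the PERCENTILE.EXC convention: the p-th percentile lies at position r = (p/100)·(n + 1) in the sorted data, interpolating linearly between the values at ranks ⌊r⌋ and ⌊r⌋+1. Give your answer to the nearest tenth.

10.6

Sorted: 9.2, 9.3, 9.4, 9.5, 9.6, 9.6, 9.6, 9.7, 9.8, 9.9, 10.2, 10.3, 10.4, 10.5, 10.6, 10.7, 10.8, 10.8, 10.9.
n = 19.
r = (75/100)·(19 + 1) = 15.
r is an integer, so P75 is the value at rank 15: 10.6.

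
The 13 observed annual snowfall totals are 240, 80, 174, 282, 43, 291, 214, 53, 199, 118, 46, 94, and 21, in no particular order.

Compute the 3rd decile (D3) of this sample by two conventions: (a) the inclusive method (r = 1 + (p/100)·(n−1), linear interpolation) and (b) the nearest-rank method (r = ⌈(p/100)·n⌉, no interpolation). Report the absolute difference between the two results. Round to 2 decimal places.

16.20

Sorted: 21, 43, 46, 53, 80, 94, 118, 174, 199, 214, 240, 282, 291.
n = 13.
(a) r = 4.6; between ranks 4 (53) and 5 (80): 69.2.
(b) the nearest-rank method: rank 4 → 53.
|69.2 − 53| = 16.2.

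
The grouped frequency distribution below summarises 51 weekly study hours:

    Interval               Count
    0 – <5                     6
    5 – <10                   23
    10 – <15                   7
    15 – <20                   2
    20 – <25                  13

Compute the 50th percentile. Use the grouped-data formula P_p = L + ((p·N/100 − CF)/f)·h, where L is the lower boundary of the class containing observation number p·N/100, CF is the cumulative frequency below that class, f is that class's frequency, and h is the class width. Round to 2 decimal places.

N = 51; target position k = 50/100 · 51 = 25.5.
Cumulative frequencies: 6, 29, 36, 38, 51.
Observation 25.5 falls in the class 5 – <10.
L = 5, CF = 6, f = 23, h = 5.
P50 = 5 + ((25.5 − 6)/23)·5 = 5 + 4.23913 = 9.23913.

9.24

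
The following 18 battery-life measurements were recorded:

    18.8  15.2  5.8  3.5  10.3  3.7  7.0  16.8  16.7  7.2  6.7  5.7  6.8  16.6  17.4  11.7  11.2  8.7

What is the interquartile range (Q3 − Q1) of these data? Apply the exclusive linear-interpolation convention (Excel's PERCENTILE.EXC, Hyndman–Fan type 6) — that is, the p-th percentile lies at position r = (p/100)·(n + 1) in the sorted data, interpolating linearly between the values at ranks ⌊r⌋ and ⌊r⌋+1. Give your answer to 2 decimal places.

Sorted: 3.5, 3.7, 5.7, 5.8, 6.7, 6.8, 7.0, 7.2, 8.7, 10.3, 11.2, 11.7, 15.2, 16.6, 16.7, 16.8, 17.4, 18.8.
n = 18.
P25: r = 4.75; ranks 4–5 are 5.8, 6.7; interpolating gives 6.475.
P75: r = 14.25; ranks 14–15 are 16.6, 16.7; interpolating gives 16.625.
Difference: 16.625 − 6.475 = 10.15.

10.15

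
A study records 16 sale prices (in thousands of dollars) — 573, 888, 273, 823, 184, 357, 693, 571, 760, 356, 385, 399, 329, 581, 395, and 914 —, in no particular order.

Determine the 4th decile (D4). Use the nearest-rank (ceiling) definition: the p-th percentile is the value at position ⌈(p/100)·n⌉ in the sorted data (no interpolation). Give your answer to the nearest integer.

Sorted: 184, 273, 329, 356, 357, 385, 395, 399, 571, 573, 581, 693, 760, 823, 888, 914.
n = 16.
Position = ⌈40/100 · 16⌉ = ⌈6.4⌉ = 7.
The value at rank 7 is 395.

395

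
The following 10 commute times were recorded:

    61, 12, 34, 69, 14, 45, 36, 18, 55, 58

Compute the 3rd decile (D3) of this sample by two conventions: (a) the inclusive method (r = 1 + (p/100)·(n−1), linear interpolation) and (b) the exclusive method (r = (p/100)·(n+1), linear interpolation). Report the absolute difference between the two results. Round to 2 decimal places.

Sorted: 12, 14, 18, 34, 36, 45, 55, 58, 61, 69.
n = 10.
(a) r = 3.7; between ranks 3 (18) and 4 (34): 29.2.
(b) r = 3.3; between ranks 3 (18) and 4 (34): 22.8.
|29.2 − 22.8| = 6.4.

6.40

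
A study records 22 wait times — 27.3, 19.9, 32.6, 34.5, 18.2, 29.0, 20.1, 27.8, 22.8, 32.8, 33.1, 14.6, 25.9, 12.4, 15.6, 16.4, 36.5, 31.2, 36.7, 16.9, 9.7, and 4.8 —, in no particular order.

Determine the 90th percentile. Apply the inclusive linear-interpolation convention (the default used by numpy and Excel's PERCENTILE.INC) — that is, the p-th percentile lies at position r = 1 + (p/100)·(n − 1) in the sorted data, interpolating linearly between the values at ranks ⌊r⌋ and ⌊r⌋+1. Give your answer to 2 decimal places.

34.36

Sorted: 4.8, 9.7, 12.4, 14.6, 15.6, 16.4, 16.9, 18.2, 19.9, 20.1, 22.8, 25.9, 27.3, 27.8, 29.0, 31.2, 32.6, 32.8, 33.1, 34.5, 36.5, 36.7.
n = 22.
r = 1 + (90/100)·(22 − 1) = 1 + 18.9 = 19.9.
Rank 19 is 33.1 and rank 20 is 34.5.
Interpolate: 33.1 + 0.9·(34.5 − 33.1) = 33.1 + 0.9·1.4 = 34.36.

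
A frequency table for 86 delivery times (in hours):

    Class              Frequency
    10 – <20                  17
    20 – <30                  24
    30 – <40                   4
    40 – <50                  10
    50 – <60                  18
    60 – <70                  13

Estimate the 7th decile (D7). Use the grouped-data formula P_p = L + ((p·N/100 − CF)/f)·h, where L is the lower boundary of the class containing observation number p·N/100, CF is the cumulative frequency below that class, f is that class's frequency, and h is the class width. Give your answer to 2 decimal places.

N = 86; target position k = 70/100 · 86 = 60.2.
Cumulative frequencies: 17, 41, 45, 55, 73, 86.
Observation 60.2 falls in the class 50 – <60.
L = 50, CF = 55, f = 18, h = 10.
P70 = 50 + ((60.2 − 55)/18)·10 = 50 + 2.88889 = 52.8889.

52.89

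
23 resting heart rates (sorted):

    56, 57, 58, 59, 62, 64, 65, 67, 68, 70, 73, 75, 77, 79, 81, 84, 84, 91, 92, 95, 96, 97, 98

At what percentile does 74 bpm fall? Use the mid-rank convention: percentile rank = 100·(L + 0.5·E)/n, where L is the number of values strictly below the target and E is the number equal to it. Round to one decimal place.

Count below 74: L = 11; count equal: E = 0; n = 23.
Percentile rank = 100·(11 + 0.5·0)/23 = 100·11/23 = 47.83.

47.8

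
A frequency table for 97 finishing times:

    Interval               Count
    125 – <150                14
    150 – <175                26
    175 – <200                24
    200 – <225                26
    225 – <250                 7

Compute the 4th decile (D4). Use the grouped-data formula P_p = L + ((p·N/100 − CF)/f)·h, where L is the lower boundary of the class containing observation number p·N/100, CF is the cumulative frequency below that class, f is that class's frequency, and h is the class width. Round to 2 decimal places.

N = 97; target position k = 40/100 · 97 = 38.8.
Cumulative frequencies: 14, 40, 64, 90, 97.
Observation 38.8 falls in the class 150 – <175.
L = 150, CF = 14, f = 26, h = 25.
P40 = 150 + ((38.8 − 14)/26)·25 = 150 + 23.8462 = 173.846.

173.85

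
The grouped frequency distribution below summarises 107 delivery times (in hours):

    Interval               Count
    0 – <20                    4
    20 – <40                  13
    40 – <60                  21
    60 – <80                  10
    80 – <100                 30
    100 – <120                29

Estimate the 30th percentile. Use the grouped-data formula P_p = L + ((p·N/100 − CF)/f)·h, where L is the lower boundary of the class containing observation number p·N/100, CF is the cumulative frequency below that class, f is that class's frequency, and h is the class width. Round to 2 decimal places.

54.38

N = 107; target position k = 30/100 · 107 = 32.1.
Cumulative frequencies: 4, 17, 38, 48, 78, 107.
Observation 32.1 falls in the class 40 – <60.
L = 40, CF = 17, f = 21, h = 20.
P30 = 40 + ((32.1 − 17)/21)·20 = 40 + 14.381 = 54.381.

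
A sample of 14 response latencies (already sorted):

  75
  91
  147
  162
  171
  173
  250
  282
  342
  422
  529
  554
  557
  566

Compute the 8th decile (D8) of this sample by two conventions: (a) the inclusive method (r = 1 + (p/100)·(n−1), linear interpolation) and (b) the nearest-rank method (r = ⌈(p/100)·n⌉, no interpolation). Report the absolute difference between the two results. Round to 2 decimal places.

15.00

n = 14.
(a) r = 11.4; between ranks 11 (529) and 12 (554): 539.
(b) the nearest-rank method: rank 12 → 554.
|539 − 554| = 15.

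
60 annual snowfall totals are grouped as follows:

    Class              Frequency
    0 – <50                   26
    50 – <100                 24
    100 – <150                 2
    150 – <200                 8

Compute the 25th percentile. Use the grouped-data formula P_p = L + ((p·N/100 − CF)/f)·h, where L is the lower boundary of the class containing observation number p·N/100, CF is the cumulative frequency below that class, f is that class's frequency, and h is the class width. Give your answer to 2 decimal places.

N = 60; target position k = 25/100 · 60 = 15.
Cumulative frequencies: 26, 50, 52, 60.
Observation 15 falls in the class 0 – <50.
L = 0, CF = 0, f = 26, h = 50.
P25 = 0 + ((15 − 0)/26)·50 = 0 + 28.8462 = 28.8462.

28.85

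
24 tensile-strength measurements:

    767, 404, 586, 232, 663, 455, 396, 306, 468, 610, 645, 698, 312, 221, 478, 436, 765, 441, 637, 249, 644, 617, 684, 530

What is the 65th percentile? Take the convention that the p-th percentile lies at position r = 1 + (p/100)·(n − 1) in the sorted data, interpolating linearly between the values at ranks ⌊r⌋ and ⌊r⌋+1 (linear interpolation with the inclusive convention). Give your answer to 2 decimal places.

Sorted: 221, 232, 249, 306, 312, 396, 404, 436, 441, 455, 468, 478, 530, 586, 610, 617, 637, 644, 645, 663, 684, 698, 765, 767.
n = 24.
r = 1 + (65/100)·(24 − 1) = 1 + 14.95 = 15.95.
Rank 15 is 610 and rank 16 is 617.
Interpolate: 610 + 0.95·(617 − 610) = 610 + 0.95·7 = 616.65.

616.65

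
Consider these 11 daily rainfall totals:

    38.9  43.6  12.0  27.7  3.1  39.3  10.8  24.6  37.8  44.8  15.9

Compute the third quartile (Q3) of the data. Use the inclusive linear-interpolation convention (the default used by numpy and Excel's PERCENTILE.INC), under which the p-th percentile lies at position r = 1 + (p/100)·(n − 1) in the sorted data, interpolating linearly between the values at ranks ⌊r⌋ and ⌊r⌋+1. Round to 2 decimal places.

39.10

Sorted: 3.1, 10.8, 12.0, 15.9, 24.6, 27.7, 37.8, 38.9, 39.3, 43.6, 44.8.
n = 11.
r = 1 + (75/100)·(11 − 1) = 1 + 7.5 = 8.5.
Rank 8 is 38.9 and rank 9 is 39.3.
Interpolate: 38.9 + 0.5·(39.3 − 38.9) = 38.9 + 0.5·0.4 = 39.1.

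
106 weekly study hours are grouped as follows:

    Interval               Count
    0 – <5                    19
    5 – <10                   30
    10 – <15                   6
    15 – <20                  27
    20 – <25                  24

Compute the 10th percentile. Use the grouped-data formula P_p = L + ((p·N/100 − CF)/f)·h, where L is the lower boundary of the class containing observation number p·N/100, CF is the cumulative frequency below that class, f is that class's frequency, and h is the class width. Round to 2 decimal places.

2.79

N = 106; target position k = 10/100 · 106 = 10.6.
Cumulative frequencies: 19, 49, 55, 82, 106.
Observation 10.6 falls in the class 0 – <5.
L = 0, CF = 0, f = 19, h = 5.
P10 = 0 + ((10.6 − 0)/19)·5 = 0 + 2.78947 = 2.78947.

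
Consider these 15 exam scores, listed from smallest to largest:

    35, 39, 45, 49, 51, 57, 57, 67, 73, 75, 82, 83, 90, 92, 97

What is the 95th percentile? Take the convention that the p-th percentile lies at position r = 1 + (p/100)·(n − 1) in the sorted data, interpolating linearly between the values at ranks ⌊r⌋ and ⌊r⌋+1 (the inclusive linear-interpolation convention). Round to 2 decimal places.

93.50

n = 15.
r = 1 + (95/100)·(15 − 1) = 1 + 13.3 = 14.3.
Rank 14 is 92 and rank 15 is 97.
Interpolate: 92 + 0.3·(97 − 92) = 92 + 0.3·5 = 93.5.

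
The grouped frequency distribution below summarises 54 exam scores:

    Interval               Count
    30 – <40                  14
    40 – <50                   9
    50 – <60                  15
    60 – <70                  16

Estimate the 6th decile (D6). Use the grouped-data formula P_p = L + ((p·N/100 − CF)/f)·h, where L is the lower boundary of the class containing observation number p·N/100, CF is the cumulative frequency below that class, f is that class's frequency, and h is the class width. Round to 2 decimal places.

56.27

N = 54; target position k = 60/100 · 54 = 32.4.
Cumulative frequencies: 14, 23, 38, 54.
Observation 32.4 falls in the class 50 – <60.
L = 50, CF = 23, f = 15, h = 10.
P60 = 50 + ((32.4 − 23)/15)·10 = 50 + 6.26667 = 56.2667.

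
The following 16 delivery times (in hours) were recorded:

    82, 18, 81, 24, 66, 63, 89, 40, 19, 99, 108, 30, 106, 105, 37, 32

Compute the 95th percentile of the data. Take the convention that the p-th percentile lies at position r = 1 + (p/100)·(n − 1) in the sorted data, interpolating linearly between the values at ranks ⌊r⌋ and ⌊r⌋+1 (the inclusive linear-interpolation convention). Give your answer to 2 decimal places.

Sorted: 18, 19, 24, 30, 32, 37, 40, 63, 66, 81, 82, 89, 99, 105, 106, 108.
n = 16.
r = 1 + (95/100)·(16 − 1) = 1 + 14.25 = 15.25.
Rank 15 is 106 and rank 16 is 108.
Interpolate: 106 + 0.25·(108 − 106) = 106 + 0.25·2 = 106.5.

106.50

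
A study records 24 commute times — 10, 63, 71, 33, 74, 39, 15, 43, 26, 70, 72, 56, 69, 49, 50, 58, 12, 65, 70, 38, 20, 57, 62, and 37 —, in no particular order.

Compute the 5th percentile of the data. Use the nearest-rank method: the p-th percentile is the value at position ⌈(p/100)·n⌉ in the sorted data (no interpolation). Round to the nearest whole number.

Sorted: 10, 12, 15, 20, 26, 33, 37, 38, 39, 43, 49, 50, 56, 57, 58, 62, 63, 65, 69, 70, 70, 71, 72, 74.
n = 24.
Position = ⌈5/100 · 24⌉ = ⌈1.2⌉ = 2.
The value at rank 2 is 12.

12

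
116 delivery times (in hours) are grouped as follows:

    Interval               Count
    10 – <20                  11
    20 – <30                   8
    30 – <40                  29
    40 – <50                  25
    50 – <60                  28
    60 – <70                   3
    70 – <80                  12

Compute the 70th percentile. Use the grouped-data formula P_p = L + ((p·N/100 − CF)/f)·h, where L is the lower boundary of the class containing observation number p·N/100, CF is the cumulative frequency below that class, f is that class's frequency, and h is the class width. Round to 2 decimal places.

52.93

N = 116; target position k = 70/100 · 116 = 81.2.
Cumulative frequencies: 11, 19, 48, 73, 101, 104, 116.
Observation 81.2 falls in the class 50 – <60.
L = 50, CF = 73, f = 28, h = 10.
P70 = 50 + ((81.2 − 73)/28)·10 = 50 + 2.92857 = 52.9286.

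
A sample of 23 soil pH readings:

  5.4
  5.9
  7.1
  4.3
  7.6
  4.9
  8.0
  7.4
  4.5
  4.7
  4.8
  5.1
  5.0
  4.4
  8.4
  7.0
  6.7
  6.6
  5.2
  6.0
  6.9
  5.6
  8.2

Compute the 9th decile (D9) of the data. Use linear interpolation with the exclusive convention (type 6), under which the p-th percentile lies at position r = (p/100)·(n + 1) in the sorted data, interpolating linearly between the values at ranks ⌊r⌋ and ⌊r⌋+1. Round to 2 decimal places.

8.12

Sorted: 4.3, 4.4, 4.5, 4.7, 4.8, 4.9, 5.0, 5.1, 5.2, 5.4, 5.6, 5.9, 6.0, 6.6, 6.7, 6.9, 7.0, 7.1, 7.4, 7.6, 8.0, 8.2, 8.4.
n = 23.
r = (90/100)·(23 + 1) = 21.6.
Rank 21 is 8.0 and rank 22 is 8.2.
Interpolate: 8.0 + 0.6·(8.2 − 8.0) = 8.0 + 0.6·0.2 = 8.12.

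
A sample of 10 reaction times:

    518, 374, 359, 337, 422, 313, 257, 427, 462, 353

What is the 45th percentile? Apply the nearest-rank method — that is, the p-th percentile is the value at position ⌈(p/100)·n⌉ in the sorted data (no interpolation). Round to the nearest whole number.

359

Sorted: 257, 313, 337, 353, 359, 374, 422, 427, 462, 518.
n = 10.
Position = ⌈45/100 · 10⌉ = ⌈4.5⌉ = 5.
The value at rank 5 is 359.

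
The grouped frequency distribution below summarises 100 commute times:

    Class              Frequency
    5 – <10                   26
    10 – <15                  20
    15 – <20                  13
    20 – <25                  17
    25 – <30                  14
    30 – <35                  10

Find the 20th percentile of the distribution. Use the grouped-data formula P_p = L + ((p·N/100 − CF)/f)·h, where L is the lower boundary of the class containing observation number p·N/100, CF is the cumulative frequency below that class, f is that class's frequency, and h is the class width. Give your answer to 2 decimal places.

N = 100; target position k = 20/100 · 100 = 20.
Cumulative frequencies: 26, 46, 59, 76, 90, 100.
Observation 20 falls in the class 5 – <10.
L = 5, CF = 0, f = 26, h = 5.
P20 = 5 + ((20 − 0)/26)·5 = 5 + 3.84615 = 8.84615.

8.85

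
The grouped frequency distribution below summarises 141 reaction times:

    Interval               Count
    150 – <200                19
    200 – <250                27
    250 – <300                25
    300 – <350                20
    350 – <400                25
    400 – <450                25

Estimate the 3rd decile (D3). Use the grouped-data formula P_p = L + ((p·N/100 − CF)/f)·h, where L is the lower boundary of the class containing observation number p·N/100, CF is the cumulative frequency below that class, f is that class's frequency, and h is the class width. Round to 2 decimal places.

N = 141; target position k = 30/100 · 141 = 42.3.
Cumulative frequencies: 19, 46, 71, 91, 116, 141.
Observation 42.3 falls in the class 200 – <250.
L = 200, CF = 19, f = 27, h = 50.
P30 = 200 + ((42.3 − 19)/27)·50 = 200 + 43.1481 = 243.148.

243.15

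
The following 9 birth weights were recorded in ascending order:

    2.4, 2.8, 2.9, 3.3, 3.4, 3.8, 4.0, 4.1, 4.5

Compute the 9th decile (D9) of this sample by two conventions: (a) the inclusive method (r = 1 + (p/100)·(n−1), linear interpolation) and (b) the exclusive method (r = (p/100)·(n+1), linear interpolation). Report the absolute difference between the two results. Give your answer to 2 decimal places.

0.32

n = 9.
(a) r = 8.2; between ranks 8 (4.1) and 9 (4.5): 4.18.
(b) r = 9 → value at rank 9 = 4.5.
|4.18 − 4.5| = 0.32.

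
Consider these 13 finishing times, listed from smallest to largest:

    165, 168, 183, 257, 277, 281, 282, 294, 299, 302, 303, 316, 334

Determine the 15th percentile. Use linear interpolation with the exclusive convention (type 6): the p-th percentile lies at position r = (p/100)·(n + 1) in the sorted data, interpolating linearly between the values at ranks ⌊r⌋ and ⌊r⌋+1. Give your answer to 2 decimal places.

n = 13.
r = (15/100)·(13 + 1) = 2.1.
Rank 2 is 168 and rank 3 is 183.
Interpolate: 168 + 0.1·(183 − 168) = 168 + 0.1·15 = 169.5.

169.50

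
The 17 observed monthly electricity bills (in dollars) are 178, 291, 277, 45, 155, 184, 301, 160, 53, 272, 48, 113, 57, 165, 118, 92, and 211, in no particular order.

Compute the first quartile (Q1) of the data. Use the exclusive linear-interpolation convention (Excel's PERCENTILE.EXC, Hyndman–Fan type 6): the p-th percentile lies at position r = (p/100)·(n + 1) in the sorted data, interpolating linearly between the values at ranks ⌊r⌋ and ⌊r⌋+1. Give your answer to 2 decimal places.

74.50

Sorted: 45, 48, 53, 57, 92, 113, 118, 155, 160, 165, 178, 184, 211, 272, 277, 291, 301.
n = 17.
r = (25/100)·(17 + 1) = 4.5.
Rank 4 is 57 and rank 5 is 92.
Interpolate: 57 + 0.5·(92 − 57) = 57 + 0.5·35 = 74.5.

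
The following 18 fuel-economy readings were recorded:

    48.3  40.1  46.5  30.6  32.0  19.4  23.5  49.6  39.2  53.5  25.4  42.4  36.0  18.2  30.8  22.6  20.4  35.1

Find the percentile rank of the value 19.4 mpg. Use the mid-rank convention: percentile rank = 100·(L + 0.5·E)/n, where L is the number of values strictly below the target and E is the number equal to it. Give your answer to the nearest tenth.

Sorted: 18.2, 19.4, 20.4, 22.6, 23.5, 25.4, 30.6, 30.8, 32.0, 35.1, 36.0, 39.2, 40.1, 42.4, 46.5, 48.3, 49.6, 53.5.
Count below 19.4: L = 1; count equal: E = 1; n = 18.
Percentile rank = 100·(1 + 0.5·1)/18 = 100·1.5/18 = 8.333.

8.3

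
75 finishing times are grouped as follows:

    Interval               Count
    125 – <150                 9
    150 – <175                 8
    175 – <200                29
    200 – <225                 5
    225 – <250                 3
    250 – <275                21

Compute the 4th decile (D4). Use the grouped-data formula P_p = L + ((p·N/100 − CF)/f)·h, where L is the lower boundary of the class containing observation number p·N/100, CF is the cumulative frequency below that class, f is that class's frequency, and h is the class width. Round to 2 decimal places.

186.21

N = 75; target position k = 40/100 · 75 = 30.
Cumulative frequencies: 9, 17, 46, 51, 54, 75.
Observation 30 falls in the class 175 – <200.
L = 175, CF = 17, f = 29, h = 25.
P40 = 175 + ((30 − 17)/29)·25 = 175 + 11.2069 = 186.207.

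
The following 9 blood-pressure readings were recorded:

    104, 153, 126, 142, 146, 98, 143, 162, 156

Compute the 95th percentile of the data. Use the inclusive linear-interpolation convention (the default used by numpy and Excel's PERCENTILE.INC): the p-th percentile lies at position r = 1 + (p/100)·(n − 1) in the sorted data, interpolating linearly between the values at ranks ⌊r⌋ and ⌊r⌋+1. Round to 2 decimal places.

Sorted: 98, 104, 126, 142, 143, 146, 153, 156, 162.
n = 9.
r = 1 + (95/100)·(9 − 1) = 1 + 7.6 = 8.6.
Rank 8 is 156 and rank 9 is 162.
Interpolate: 156 + 0.6·(162 − 156) = 156 + 0.6·6 = 159.6.

159.60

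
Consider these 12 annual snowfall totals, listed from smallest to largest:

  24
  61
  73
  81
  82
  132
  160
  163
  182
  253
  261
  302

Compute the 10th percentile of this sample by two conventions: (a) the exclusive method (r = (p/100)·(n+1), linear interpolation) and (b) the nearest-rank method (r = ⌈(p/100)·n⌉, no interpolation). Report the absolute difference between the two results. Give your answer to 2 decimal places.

n = 12.
(a) r = 1.3; between ranks 1 (24) and 2 (61): 35.1.
(b) the nearest-rank method: rank 2 → 61.
|35.1 − 61| = 25.9.

25.90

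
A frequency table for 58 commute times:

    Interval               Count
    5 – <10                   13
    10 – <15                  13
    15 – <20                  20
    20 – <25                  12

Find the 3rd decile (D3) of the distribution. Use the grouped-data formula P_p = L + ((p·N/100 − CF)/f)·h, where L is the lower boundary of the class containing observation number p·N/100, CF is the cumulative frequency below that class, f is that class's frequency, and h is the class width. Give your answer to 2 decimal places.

11.69

N = 58; target position k = 30/100 · 58 = 17.4.
Cumulative frequencies: 13, 26, 46, 58.
Observation 17.4 falls in the class 10 – <15.
L = 10, CF = 13, f = 13, h = 5.
P30 = 10 + ((17.4 − 13)/13)·5 = 10 + 1.69231 = 11.6923.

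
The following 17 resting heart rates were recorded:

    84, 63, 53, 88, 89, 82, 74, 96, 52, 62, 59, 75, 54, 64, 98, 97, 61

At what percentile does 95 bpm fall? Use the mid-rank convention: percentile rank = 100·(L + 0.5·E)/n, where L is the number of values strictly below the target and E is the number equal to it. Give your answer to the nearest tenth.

Sorted: 52, 53, 54, 59, 61, 62, 63, 64, 74, 75, 82, 84, 88, 89, 96, 97, 98.
Count below 95: L = 14; count equal: E = 0; n = 17.
Percentile rank = 100·(14 + 0.5·0)/17 = 100·14/17 = 82.35.

82.4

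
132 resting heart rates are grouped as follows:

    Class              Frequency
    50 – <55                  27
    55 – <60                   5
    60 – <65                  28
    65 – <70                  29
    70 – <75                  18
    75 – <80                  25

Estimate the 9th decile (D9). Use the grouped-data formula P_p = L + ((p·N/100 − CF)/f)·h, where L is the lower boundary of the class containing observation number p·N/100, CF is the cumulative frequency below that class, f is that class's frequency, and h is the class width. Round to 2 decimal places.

N = 132; target position k = 90/100 · 132 = 118.8.
Cumulative frequencies: 27, 32, 60, 89, 107, 132.
Observation 118.8 falls in the class 75 – <80.
L = 75, CF = 107, f = 25, h = 5.
P90 = 75 + ((118.8 − 107)/25)·5 = 75 + 2.36 = 77.36.

77.36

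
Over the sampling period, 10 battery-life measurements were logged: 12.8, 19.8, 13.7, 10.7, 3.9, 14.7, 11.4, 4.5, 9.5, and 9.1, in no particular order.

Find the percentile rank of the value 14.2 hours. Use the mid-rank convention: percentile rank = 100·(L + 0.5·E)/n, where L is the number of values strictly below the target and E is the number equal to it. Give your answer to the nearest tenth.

80.0

Sorted: 3.9, 4.5, 9.1, 9.5, 10.7, 11.4, 12.8, 13.7, 14.7, 19.8.
Count below 14.2: L = 8; count equal: E = 0; n = 10.
Percentile rank = 100·(8 + 0.5·0)/10 = 100·8/10 = 80.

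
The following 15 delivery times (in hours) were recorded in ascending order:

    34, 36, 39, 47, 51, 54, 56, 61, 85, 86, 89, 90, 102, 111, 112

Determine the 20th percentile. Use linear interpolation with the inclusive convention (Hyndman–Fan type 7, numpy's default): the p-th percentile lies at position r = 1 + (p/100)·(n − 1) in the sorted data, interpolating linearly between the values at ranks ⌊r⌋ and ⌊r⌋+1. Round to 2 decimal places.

45.40

n = 15.
r = 1 + (20/100)·(15 − 1) = 1 + 2.8 = 3.8.
Rank 3 is 39 and rank 4 is 47.
Interpolate: 39 + 0.8·(47 − 39) = 39 + 0.8·8 = 45.4.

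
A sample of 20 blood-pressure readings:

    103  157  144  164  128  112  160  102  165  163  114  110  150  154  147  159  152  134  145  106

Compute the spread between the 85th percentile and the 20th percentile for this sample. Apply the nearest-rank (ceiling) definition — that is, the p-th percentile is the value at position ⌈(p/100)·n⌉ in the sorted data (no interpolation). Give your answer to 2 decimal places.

50.00

Sorted: 102, 103, 106, 110, 112, 114, 128, 134, 144, 145, 147, 150, 152, 154, 157, 159, 160, 163, 164, 165.
n = 20.
P20: rank ⌈20/100·20⌉ = 4 → 110.
P85: rank ⌈85/100·20⌉ = 17 → 160.
Difference: 160 − 110 = 50.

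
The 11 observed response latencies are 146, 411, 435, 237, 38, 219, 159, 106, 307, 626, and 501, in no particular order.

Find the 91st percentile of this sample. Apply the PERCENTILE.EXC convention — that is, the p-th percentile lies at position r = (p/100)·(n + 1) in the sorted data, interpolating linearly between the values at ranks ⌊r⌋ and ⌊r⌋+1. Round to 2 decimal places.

616.00

Sorted: 38, 106, 146, 159, 219, 237, 307, 411, 435, 501, 626.
n = 11.
r = (91/100)·(11 + 1) = 10.92.
Rank 10 is 501 and rank 11 is 626.
Interpolate: 501 + 0.92·(626 − 501) = 501 + 0.92·125 = 616.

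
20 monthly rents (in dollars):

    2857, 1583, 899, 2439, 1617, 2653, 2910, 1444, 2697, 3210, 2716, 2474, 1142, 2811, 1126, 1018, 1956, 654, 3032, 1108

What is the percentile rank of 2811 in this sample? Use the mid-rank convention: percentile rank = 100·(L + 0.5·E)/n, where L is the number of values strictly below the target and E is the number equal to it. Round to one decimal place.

Sorted: 654, 899, 1018, 1108, 1126, 1142, 1444, 1583, 1617, 1956, 2439, 2474, 2653, 2697, 2716, 2811, 2857, 2910, 3032, 3210.
Count below 2811: L = 15; count equal: E = 1; n = 20.
Percentile rank = 100·(15 + 0.5·1)/20 = 100·15.5/20 = 77.5.

77.5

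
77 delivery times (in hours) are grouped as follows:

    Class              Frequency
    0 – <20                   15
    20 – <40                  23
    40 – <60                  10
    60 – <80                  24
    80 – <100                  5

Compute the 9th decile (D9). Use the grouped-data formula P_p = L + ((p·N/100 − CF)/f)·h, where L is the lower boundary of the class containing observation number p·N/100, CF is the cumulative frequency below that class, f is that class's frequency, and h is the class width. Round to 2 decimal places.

N = 77; target position k = 90/100 · 77 = 69.3.
Cumulative frequencies: 15, 38, 48, 72, 77.
Observation 69.3 falls in the class 60 – <80.
L = 60, CF = 48, f = 24, h = 20.
P90 = 60 + ((69.3 − 48)/24)·20 = 60 + 17.75 = 77.75.

77.75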